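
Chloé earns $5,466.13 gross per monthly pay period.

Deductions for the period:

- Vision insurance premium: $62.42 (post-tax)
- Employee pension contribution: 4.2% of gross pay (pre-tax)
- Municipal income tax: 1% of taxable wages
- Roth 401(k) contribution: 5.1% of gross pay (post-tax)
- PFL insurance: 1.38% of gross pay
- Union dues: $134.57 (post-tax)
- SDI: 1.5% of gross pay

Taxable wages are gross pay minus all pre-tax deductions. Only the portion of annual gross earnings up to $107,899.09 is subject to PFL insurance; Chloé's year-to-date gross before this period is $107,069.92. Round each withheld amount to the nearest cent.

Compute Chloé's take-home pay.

Employee pension contribution: $5,466.13 × 0.042 = $229.58
Taxable wages = $5,466.13 − $229.58 = $5,236.55
Municipal income tax: $5,236.55 × 0.01 = $52.37
PFL insurance: only $107,899.09 − $107,069.92 = $829.17 of this check is subject → $829.17 × 0.0138 = $11.44
SDI: $5,466.13 × 0.015 = $81.99
Union dues: $134.57
Roth 401(k) contribution: $5,466.13 × 0.051 = $278.77
Vision insurance premium: $62.42
Total deductions = $229.58 + $52.37 + $11.44 + $81.99 + $134.57 + $278.77 + $62.42 = $851.14
Net pay = $5,466.13 − $851.14 = $4,614.99

$4,614.99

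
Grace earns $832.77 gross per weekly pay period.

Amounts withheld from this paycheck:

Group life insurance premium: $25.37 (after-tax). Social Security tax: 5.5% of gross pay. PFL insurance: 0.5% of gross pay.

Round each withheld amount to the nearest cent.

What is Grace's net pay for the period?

$757.44

PFL insurance: $832.77 × 0.005 = $4.16
Social Security tax: $832.77 × 0.055 = $45.80
Group life insurance premium: $25.37
Total deductions = $4.16 + $45.80 + $25.37 = $75.33
Net pay = $832.77 − $75.33 = $757.44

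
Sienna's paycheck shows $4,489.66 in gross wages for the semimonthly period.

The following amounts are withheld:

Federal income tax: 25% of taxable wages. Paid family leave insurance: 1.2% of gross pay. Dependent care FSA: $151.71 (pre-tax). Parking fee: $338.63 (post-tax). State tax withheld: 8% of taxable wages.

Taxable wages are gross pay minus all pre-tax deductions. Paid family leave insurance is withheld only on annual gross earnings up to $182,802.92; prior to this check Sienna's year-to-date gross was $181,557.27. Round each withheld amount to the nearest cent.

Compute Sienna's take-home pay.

$2,552.84

Dependent care FSA: $151.71
Taxable wages = $4,489.66 − $151.71 = $4,337.95
State tax withheld: $4,337.95 × 0.08 = $347.04
Federal income tax: $4,337.95 × 0.25 = $1,084.49
Paid family leave insurance: only $182,802.92 − $181,557.27 = $1,245.65 of this check is subject → $1,245.65 × 0.012 = $14.95
Parking fee: $338.63
Total deductions = $151.71 + $347.04 + $1,084.49 + $14.95 + $338.63 = $1,936.82
Net pay = $4,489.66 − $1,936.82 = $2,552.84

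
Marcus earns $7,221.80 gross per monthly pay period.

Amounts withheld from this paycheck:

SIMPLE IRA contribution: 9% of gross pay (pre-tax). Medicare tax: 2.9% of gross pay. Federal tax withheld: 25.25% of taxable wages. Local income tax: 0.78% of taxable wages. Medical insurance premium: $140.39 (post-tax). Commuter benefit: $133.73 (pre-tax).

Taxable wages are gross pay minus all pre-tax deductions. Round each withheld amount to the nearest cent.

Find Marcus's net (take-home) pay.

$4,412.45

SIMPLE IRA contribution: $7,221.80 × 0.09 = $649.96
Commuter benefit: $133.73
Pre-tax total = $649.96 + $133.73 = $783.69
Taxable wages = $7,221.80 − $783.69 = $6,438.11
Federal tax withheld: $6,438.11 × 0.2525 = $1,625.62
Local income tax: $6,438.11 × 0.0078 = $50.22
Medicare tax: $7,221.80 × 0.029 = $209.43
Medical insurance premium: $140.39
Total deductions = $649.96 + $133.73 + $1,625.62 + $50.22 + $209.43 + $140.39 = $2,809.35
Net pay = $7,221.80 − $2,809.35 = $4,412.45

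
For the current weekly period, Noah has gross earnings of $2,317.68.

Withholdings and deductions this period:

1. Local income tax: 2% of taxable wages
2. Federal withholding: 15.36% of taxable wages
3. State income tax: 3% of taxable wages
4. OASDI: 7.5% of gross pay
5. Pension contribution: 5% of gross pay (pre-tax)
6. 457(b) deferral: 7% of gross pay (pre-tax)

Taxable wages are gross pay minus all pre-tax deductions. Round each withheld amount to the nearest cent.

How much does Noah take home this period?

$1,450.47

457(b) deferral: $2,317.68 × 0.07 = $162.24
Pension contribution: $2,317.68 × 0.05 = $115.88
Pre-tax total = $162.24 + $115.88 = $278.12
Taxable wages = $2,317.68 − $278.12 = $2,039.56
State income tax: $2,039.56 × 0.03 = $61.19
Federal withholding: $2,039.56 × 0.1536 = $313.28
Local income tax: $2,039.56 × 0.02 = $40.79
OASDI: $2,317.68 × 0.075 = $173.83
Total deductions = $162.24 + $115.88 + $61.19 + $313.28 + $40.79 + $173.83 = $867.21
Net pay = $2,317.68 − $867.21 = $1,450.47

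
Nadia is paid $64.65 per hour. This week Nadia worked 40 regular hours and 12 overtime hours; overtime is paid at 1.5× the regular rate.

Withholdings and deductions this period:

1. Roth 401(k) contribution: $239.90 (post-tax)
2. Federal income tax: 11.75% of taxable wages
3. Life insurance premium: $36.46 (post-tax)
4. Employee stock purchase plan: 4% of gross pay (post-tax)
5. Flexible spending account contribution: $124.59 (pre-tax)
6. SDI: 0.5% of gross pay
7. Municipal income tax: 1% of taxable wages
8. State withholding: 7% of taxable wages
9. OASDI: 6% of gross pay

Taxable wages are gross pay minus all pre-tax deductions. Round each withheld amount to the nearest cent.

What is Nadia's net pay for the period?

$2,239.07

Regular pay: 40 × $64.65 = $2,586.00
Overtime pay: 12 × $64.65 × 1.5 = $1,163.70
Gross pay = $2,586.00 + $1,163.70 = $3,749.70
Flexible spending account contribution: $124.59
Taxable wages = $3,749.70 − $124.59 = $3,625.11
Federal income tax: $3,625.11 × 0.1175 = $425.95
Municipal income tax: $3,625.11 × 0.01 = $36.25
State withholding: $3,625.11 × 0.07 = $253.76
SDI: $3,749.70 × 0.005 = $18.75
OASDI: $3,749.70 × 0.06 = $224.98
Employee stock purchase plan: $3,749.70 × 0.04 = $149.99
Roth 401(k) contribution: $239.90
Life insurance premium: $36.46
Total deductions = $124.59 + $425.95 + $36.25 + $253.76 + $18.75 + $224.98 + $149.99 + $239.90 + $36.46 = $1,510.63
Net pay = $3,749.70 − $1,510.63 = $2,239.07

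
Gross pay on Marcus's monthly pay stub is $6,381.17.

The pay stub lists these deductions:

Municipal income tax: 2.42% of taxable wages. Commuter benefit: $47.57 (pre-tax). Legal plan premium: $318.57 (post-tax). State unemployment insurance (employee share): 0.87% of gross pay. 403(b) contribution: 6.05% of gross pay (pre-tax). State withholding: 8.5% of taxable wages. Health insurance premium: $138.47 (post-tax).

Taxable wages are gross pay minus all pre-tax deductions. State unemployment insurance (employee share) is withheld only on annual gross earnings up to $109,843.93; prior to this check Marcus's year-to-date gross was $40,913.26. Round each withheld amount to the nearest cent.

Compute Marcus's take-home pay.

$4,785.51

Commuter benefit: $47.57
403(b) contribution: $6,381.17 × 0.0605 = $386.06
Pre-tax total = $47.57 + $386.06 = $433.63
Taxable wages = $6,381.17 − $433.63 = $5,947.54
State withholding: $5,947.54 × 0.085 = $505.54
Municipal income tax: $5,947.54 × 0.0242 = $143.93
State unemployment insurance (employee share): cap not yet reached, full $6,381.17 is subject → $6,381.17 × 0.0087 = $55.52
Health insurance premium: $138.47
Legal plan premium: $318.57
Total deductions = $47.57 + $386.06 + $505.54 + $143.93 + $55.52 + $138.47 + $318.57 = $1,595.66
Net pay = $6,381.17 − $1,595.66 = $4,785.51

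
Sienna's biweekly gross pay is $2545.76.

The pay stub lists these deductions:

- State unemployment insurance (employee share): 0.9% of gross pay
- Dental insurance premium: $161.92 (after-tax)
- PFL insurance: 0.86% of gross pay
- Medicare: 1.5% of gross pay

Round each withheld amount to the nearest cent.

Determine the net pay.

$2300.85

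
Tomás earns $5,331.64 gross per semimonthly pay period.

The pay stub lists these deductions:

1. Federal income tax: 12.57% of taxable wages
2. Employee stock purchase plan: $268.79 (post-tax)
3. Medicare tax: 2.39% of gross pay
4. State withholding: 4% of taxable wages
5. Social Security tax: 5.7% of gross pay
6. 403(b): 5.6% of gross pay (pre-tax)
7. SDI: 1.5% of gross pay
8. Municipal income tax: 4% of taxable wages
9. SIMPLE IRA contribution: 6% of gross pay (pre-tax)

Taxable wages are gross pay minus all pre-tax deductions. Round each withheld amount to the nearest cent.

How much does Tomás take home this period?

SIMPLE IRA contribution: $5,331.64 × 0.06 = $319.90
403(b): $5,331.64 × 0.056 = $298.57
Pre-tax total = $319.90 + $298.57 = $618.47
Taxable wages = $5,331.64 − $618.47 = $4,713.17
State withholding: $4,713.17 × 0.04 = $188.53
Municipal income tax: $4,713.17 × 0.04 = $188.53
Federal income tax: $4,713.17 × 0.1257 = $592.45
SDI: $5,331.64 × 0.015 = $79.97
Medicare tax: $5,331.64 × 0.0239 = $127.43
Social Security tax: $5,331.64 × 0.057 = $303.90
Employee stock purchase plan: $268.79
Total deductions = $319.90 + $298.57 + $188.53 + $188.53 + $592.45 + $79.97 + $127.43 + $303.90 + $268.79 = $2,368.07
Net pay = $5,331.64 − $2,368.07 = $2,963.57

$2,963.57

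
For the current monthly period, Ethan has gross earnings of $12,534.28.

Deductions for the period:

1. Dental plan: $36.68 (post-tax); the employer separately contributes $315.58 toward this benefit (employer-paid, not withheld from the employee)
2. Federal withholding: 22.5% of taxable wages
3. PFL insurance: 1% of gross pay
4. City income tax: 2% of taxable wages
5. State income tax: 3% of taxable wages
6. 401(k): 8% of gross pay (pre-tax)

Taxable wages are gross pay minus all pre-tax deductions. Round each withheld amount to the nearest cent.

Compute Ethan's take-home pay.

$8,198.34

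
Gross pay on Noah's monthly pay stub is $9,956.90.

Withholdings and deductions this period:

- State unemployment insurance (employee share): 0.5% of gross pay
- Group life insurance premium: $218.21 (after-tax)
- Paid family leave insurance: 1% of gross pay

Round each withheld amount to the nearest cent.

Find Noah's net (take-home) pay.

$9,589.34

State unemployment insurance (employee share): $9,956.90 × 0.005 = $49.78
Paid family leave insurance: $9,956.90 × 0.01 = $99.57
Group life insurance premium: $218.21
Total deductions = $49.78 + $99.57 + $218.21 = $367.56
Net pay = $9,956.90 − $367.56 = $9,589.34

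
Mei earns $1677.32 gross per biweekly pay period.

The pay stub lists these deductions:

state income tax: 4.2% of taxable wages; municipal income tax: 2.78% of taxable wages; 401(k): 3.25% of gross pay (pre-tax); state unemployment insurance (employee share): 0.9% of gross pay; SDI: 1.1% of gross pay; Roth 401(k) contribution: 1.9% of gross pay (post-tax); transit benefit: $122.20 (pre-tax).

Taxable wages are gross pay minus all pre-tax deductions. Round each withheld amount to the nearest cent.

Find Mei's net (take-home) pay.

Transit benefit: $122.20
401(k): $1677.32 × 0.0325 = $54.51
Pre-tax total = $122.20 + $54.51 = $176.71
Taxable wages = $1677.32 − $176.71 = $1500.61
Municipal income tax: $1500.61 × 0.0278 = $41.72
State income tax: $1500.61 × 0.042 = $63.03
State unemployment insurance (employee share): $1677.32 × 0.009 = $15.10
SDI: $1677.32 × 0.011 = $18.45
Roth 401(k) contribution: $1677.32 × 0.019 = $31.87
Total deductions = $122.20 + $54.51 + $41.72 + $63.03 + $15.10 + $18.45 + $31.87 = $346.88
Net pay = $1677.32 − $346.88 = $1330.44

$1330.44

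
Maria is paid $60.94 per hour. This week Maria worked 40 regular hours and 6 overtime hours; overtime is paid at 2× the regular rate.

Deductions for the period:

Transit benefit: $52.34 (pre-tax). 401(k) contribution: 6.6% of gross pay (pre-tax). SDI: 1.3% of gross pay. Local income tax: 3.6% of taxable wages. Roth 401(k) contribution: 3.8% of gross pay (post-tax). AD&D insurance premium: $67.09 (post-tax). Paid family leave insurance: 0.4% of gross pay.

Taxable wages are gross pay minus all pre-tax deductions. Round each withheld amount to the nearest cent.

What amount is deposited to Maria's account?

$2,561.33

Regular pay: 40 × $60.94 = $2,437.60
Overtime pay: 6 × $60.94 × 2 = $731.28
Gross pay = $2,437.60 + $731.28 = $3,168.88
Transit benefit: $52.34
401(k) contribution: $3,168.88 × 0.066 = $209.15
Pre-tax total = $52.34 + $209.15 = $261.49
Taxable wages = $3,168.88 − $261.49 = $2,907.39
Local income tax: $2,907.39 × 0.036 = $104.67
Paid family leave insurance: $3,168.88 × 0.004 = $12.68
SDI: $3,168.88 × 0.013 = $41.20
AD&D insurance premium: $67.09
Roth 401(k) contribution: $3,168.88 × 0.038 = $120.42
Total deductions = $52.34 + $209.15 + $104.67 + $12.68 + $41.20 + $67.09 + $120.42 = $607.55
Net pay = $3,168.88 − $607.55 = $2,561.33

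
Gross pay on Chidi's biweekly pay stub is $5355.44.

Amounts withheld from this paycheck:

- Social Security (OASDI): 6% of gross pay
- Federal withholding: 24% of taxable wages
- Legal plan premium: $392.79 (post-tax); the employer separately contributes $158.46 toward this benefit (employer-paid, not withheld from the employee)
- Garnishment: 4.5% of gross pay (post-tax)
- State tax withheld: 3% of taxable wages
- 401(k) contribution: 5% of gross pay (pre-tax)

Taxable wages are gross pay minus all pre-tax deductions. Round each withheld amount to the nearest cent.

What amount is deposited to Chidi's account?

401(k) contribution: $5355.44 × 0.05 = $267.77
Taxable wages = $5355.44 − $267.77 = $5087.67
Federal withholding: $5087.67 × 0.24 = $1221.04
State tax withheld: $5087.67 × 0.03 = $152.63
Social Security (OASDI): $5355.44 × 0.06 = $321.33
Legal plan premium: $392.79
Garnishment: $5355.44 × 0.045 = $240.99
(Employer's $158.46 toward legal plan premium is not withheld from the employee.)
Total deductions = $267.77 + $1221.04 + $152.63 + $321.33 + $392.79 + $240.99 = $2596.55
Net pay = $5355.44 − $2596.55 = $2758.89

$2758.89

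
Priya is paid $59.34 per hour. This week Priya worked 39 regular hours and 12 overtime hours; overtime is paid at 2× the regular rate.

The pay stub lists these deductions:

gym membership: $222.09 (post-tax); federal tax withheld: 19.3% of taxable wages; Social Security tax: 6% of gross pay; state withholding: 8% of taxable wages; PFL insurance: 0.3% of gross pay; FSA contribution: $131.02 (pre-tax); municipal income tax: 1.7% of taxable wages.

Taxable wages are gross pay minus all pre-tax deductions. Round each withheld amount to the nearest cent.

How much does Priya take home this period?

$2,103.63

Regular pay: 39 × $59.34 = $2,314.26
Overtime pay: 12 × $59.34 × 2 = $1,424.16
Gross pay = $2,314.26 + $1,424.16 = $3,738.42
FSA contribution: $131.02
Taxable wages = $3,738.42 − $131.02 = $3,607.40
State withholding: $3,607.40 × 0.08 = $288.59
Federal tax withheld: $3,607.40 × 0.193 = $696.23
Municipal income tax: $3,607.40 × 0.017 = $61.33
PFL insurance: $3,738.42 × 0.003 = $11.22
Social Security tax: $3,738.42 × 0.06 = $224.31
Gym membership: $222.09
Total deductions = $131.02 + $288.59 + $696.23 + $61.33 + $11.22 + $224.31 + $222.09 = $1,634.79
Net pay = $3,738.42 − $1,634.79 = $2,103.63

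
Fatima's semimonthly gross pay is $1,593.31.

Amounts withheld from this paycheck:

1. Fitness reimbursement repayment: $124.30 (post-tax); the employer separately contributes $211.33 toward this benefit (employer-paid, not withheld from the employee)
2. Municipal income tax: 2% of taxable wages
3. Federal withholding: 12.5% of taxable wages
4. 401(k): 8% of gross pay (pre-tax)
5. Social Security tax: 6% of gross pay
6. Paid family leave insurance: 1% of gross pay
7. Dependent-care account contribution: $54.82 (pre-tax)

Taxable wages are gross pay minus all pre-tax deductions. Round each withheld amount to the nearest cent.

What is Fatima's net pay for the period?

$970.60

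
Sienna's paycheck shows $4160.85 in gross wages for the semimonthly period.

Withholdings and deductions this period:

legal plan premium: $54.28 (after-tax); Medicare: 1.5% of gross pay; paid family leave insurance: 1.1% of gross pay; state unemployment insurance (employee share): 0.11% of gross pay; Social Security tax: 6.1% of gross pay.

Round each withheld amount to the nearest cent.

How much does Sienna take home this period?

Paid family leave insurance: $4160.85 × 0.011 = $45.77
State unemployment insurance (employee share): $4160.85 × 0.0011 = $4.58
Medicare: $4160.85 × 0.015 = $62.41
Social Security tax: $4160.85 × 0.061 = $253.81
Legal plan premium: $54.28
Total deductions = $45.77 + $4.58 + $62.41 + $253.81 + $54.28 = $420.85
Net pay = $4160.85 − $420.85 = $3740.00

$3740.00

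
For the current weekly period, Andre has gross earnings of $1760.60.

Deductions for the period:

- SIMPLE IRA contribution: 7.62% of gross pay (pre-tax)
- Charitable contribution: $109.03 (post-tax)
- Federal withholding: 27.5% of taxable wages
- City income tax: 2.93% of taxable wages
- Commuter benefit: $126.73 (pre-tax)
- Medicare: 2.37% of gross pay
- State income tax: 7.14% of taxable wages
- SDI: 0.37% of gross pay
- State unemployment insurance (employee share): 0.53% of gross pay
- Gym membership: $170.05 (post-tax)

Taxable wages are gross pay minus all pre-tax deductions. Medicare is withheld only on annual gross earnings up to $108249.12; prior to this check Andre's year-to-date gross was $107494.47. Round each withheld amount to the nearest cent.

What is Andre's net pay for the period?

$623.46

Commuter benefit: $126.73
SIMPLE IRA contribution: $1760.60 × 0.0762 = $134.16
Pre-tax total = $126.73 + $134.16 = $260.89
Taxable wages = $1760.60 − $260.89 = $1499.71
City income tax: $1499.71 × 0.0293 = $43.94
State income tax: $1499.71 × 0.0714 = $107.08
Federal withholding: $1499.71 × 0.275 = $412.42
State unemployment insurance (employee share): $1760.60 × 0.0053 = $9.33
Medicare: only $108249.12 − $107494.47 = $754.65 of this check is subject → $754.65 × 0.0237 = $17.89
SDI: $1760.60 × 0.0037 = $6.51
Charitable contribution: $109.03
Gym membership: $170.05
Total deductions = $126.73 + $134.16 + $43.94 + $107.08 + $412.42 + $9.33 + $17.89 + $6.51 + $109.03 + $170.05 = $1137.14
Net pay = $1760.60 − $1137.14 = $623.46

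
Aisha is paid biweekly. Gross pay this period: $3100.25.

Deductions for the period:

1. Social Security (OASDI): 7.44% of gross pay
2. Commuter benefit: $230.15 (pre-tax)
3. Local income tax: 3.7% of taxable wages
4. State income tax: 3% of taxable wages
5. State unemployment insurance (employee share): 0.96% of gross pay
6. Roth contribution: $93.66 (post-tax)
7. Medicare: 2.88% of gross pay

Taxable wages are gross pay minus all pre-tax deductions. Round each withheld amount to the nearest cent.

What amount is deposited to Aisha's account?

$2234.44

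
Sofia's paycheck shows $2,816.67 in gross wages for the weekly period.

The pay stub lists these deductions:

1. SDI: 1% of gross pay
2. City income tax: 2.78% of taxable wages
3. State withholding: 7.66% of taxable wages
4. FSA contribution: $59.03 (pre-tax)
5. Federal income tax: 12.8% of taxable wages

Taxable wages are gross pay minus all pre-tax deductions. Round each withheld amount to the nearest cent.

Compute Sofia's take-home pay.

FSA contribution: $59.03
Taxable wages = $2,816.67 − $59.03 = $2,757.64
State withholding: $2,757.64 × 0.0766 = $211.24
Federal income tax: $2,757.64 × 0.128 = $352.98
City income tax: $2,757.64 × 0.0278 = $76.66
SDI: $2,816.67 × 0.01 = $28.17
Total deductions = $59.03 + $211.24 + $352.98 + $76.66 + $28.17 = $728.08
Net pay = $2,816.67 − $728.08 = $2,088.59

$2,088.59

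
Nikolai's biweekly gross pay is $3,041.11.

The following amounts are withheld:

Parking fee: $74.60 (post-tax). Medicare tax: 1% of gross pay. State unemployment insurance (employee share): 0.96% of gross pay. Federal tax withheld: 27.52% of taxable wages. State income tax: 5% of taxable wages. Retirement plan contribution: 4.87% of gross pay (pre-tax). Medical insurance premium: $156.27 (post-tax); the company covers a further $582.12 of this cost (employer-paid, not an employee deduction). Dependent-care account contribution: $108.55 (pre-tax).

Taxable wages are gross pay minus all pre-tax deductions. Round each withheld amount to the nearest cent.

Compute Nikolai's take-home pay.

$1,588.49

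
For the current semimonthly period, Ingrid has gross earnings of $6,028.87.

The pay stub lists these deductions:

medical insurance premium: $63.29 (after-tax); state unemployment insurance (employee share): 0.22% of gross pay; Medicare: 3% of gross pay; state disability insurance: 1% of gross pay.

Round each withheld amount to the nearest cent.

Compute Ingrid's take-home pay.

Medicare: $6,028.87 × 0.03 = $180.87
State unemployment insurance (employee share): $6,028.87 × 0.0022 = $13.26
State disability insurance: $6,028.87 × 0.01 = $60.29
Medical insurance premium: $63.29
Total deductions = $180.87 + $13.26 + $60.29 + $63.29 = $317.71
Net pay = $6,028.87 − $317.71 = $5,711.16

$5,711.16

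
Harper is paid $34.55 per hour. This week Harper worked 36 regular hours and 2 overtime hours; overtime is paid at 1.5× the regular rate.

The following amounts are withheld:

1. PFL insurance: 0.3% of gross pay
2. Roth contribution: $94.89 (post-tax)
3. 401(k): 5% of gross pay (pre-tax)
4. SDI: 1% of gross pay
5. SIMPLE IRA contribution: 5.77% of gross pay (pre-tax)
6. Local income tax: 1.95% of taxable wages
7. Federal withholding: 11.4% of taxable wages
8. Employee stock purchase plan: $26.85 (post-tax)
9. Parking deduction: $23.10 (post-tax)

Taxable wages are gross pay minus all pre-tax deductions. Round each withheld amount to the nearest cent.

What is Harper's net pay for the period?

Regular pay: 36 × $34.55 = $1,243.80
Overtime pay: 2 × $34.55 × 1.5 = $103.65
Gross pay = $1,243.80 + $103.65 = $1,347.45
SIMPLE IRA contribution: $1,347.45 × 0.0577 = $77.75
401(k): $1,347.45 × 0.05 = $67.37
Pre-tax total = $77.75 + $67.37 = $145.12
Taxable wages = $1,347.45 − $145.12 = $1,202.33
Federal withholding: $1,202.33 × 0.114 = $137.07
Local income tax: $1,202.33 × 0.0195 = $23.45
PFL insurance: $1,347.45 × 0.003 = $4.04
SDI: $1,347.45 × 0.01 = $13.47
Employee stock purchase plan: $26.85
Parking deduction: $23.10
Roth contribution: $94.89
Total deductions = $77.75 + $67.37 + $137.07 + $23.45 + $4.04 + $13.47 + $26.85 + $23.10 + $94.89 = $467.99
Net pay = $1,347.45 − $467.99 = $879.46

$879.46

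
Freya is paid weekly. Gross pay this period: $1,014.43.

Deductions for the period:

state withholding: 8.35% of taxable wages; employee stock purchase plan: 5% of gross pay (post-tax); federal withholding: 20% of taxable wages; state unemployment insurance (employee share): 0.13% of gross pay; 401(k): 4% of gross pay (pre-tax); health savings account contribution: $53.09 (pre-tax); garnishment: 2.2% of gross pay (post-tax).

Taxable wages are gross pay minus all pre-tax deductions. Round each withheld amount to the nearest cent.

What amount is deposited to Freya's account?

$585.37

401(k): $1,014.43 × 0.04 = $40.58
Health savings account contribution: $53.09
Pre-tax total = $40.58 + $53.09 = $93.67
Taxable wages = $1,014.43 − $93.67 = $920.76
Federal withholding: $920.76 × 0.2 = $184.15
State withholding: $920.76 × 0.0835 = $76.88
State unemployment insurance (employee share): $1,014.43 × 0.0013 = $1.32
Garnishment: $1,014.43 × 0.022 = $22.32
Employee stock purchase plan: $1,014.43 × 0.05 = $50.72
Total deductions = $40.58 + $53.09 + $184.15 + $76.88 + $1.32 + $22.32 + $50.72 = $429.06
Net pay = $1,014.43 − $429.06 = $585.37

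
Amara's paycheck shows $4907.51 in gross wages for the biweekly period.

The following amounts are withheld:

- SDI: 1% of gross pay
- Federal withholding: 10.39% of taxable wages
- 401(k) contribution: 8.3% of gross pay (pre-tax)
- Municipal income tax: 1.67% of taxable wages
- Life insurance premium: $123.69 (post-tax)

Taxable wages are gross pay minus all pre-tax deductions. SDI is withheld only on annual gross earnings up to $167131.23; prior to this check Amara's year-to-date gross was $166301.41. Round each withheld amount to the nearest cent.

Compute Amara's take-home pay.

$3825.48

401(k) contribution: $4907.51 × 0.083 = $407.32
Taxable wages = $4907.51 − $407.32 = $4500.19
Federal withholding: $4500.19 × 0.1039 = $467.57
Municipal income tax: $4500.19 × 0.0167 = $75.15
SDI: only $167131.23 − $166301.41 = $829.82 of this check is subject → $829.82 × 0.01 = $8.30
Life insurance premium: $123.69
Total deductions = $407.32 + $467.57 + $75.15 + $8.30 + $123.69 = $1082.03
Net pay = $4907.51 − $1082.03 = $3825.48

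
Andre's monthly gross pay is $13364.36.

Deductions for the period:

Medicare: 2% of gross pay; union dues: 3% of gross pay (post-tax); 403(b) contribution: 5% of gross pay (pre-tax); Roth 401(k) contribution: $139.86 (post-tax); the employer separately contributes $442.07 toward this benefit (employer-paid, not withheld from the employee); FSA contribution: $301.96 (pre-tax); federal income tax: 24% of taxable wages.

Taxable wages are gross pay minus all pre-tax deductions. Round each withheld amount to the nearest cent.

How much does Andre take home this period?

$8611.50

FSA contribution: $301.96
403(b) contribution: $13364.36 × 0.05 = $668.22
Pre-tax total = $301.96 + $668.22 = $970.18
Taxable wages = $13364.36 − $970.18 = $12394.18
Federal income tax: $12394.18 × 0.24 = $2974.60
Medicare: $13364.36 × 0.02 = $267.29
Union dues: $13364.36 × 0.03 = $400.93
Roth 401(k) contribution: $139.86
(Employer's $442.07 toward Roth 401(k) contribution is not withheld from the employee.)
Total deductions = $301.96 + $668.22 + $2974.60 + $267.29 + $400.93 + $139.86 = $4752.86
Net pay = $13364.36 − $4752.86 = $8611.50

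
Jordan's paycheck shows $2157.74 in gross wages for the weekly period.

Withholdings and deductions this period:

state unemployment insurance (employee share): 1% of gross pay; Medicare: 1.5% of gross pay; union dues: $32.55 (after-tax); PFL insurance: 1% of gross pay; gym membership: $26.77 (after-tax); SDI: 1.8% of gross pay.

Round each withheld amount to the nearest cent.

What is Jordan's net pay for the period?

$1984.05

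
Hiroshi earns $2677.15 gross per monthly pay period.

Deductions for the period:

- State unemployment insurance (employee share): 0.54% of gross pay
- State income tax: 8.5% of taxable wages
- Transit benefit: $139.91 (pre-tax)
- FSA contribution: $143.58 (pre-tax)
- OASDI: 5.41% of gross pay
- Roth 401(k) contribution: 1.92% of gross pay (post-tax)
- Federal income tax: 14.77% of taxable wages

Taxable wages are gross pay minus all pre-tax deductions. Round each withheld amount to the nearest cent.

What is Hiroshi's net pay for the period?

FSA contribution: $143.58
Transit benefit: $139.91
Pre-tax total = $143.58 + $139.91 = $283.49
Taxable wages = $2677.15 − $283.49 = $2393.66
Federal income tax: $2393.66 × 0.1477 = $353.54
State income tax: $2393.66 × 0.085 = $203.46
State unemployment insurance (employee share): $2677.15 × 0.0054 = $14.46
OASDI: $2677.15 × 0.0541 = $144.83
Roth 401(k) contribution: $2677.15 × 0.0192 = $51.40
Total deductions = $143.58 + $139.91 + $353.54 + $203.46 + $14.46 + $144.83 + $51.40 = $1051.18
Net pay = $2677.15 − $1051.18 = $1625.97

$1625.97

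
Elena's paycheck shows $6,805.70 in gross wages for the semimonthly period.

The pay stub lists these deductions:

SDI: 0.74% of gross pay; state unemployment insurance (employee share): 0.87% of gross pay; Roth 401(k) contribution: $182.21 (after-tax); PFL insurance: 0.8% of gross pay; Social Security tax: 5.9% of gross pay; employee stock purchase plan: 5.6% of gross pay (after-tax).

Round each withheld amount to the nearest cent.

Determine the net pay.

State unemployment insurance (employee share): $6,805.70 × 0.0087 = $59.21
PFL insurance: $6,805.70 × 0.008 = $54.45
Social Security tax: $6,805.70 × 0.059 = $401.54
SDI: $6,805.70 × 0.0074 = $50.36
Roth 401(k) contribution: $182.21
Employee stock purchase plan: $6,805.70 × 0.056 = $381.12
Total deductions = $59.21 + $54.45 + $401.54 + $50.36 + $182.21 + $381.12 = $1,128.89
Net pay = $6,805.70 − $1,128.89 = $5,676.81

$5,676.81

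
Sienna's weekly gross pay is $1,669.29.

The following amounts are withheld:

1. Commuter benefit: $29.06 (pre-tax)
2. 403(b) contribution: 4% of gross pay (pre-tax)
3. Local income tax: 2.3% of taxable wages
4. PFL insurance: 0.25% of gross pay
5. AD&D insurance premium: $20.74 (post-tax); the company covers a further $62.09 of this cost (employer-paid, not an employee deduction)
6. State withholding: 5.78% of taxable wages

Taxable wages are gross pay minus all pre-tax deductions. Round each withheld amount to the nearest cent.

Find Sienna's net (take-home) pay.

$1,421.41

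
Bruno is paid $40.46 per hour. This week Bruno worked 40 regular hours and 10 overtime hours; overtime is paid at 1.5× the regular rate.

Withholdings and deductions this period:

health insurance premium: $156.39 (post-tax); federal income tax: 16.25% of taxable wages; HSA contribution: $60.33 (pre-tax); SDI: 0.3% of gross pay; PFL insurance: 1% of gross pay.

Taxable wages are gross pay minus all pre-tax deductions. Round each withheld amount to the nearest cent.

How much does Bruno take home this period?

Regular pay: 40 × $40.46 = $1,618.40
Overtime pay: 10 × $40.46 × 1.5 = $606.90
Gross pay = $1,618.40 + $606.90 = $2,225.30
HSA contribution: $60.33
Taxable wages = $2,225.30 − $60.33 = $2,164.97
Federal income tax: $2,164.97 × 0.1625 = $351.81
SDI: $2,225.30 × 0.003 = $6.68
PFL insurance: $2,225.30 × 0.01 = $22.25
Health insurance premium: $156.39
Total deductions = $60.33 + $351.81 + $6.68 + $22.25 + $156.39 = $597.46
Net pay = $2,225.30 − $597.46 = $1,627.84

$1,627.84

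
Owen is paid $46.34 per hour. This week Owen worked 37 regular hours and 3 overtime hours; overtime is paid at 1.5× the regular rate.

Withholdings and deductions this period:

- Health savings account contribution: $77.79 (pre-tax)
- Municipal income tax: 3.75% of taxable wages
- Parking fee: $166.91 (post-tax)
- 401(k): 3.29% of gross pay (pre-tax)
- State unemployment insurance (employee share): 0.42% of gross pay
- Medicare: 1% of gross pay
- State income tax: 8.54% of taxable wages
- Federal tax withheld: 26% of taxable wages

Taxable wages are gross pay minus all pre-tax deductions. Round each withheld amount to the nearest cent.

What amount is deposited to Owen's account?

$905.48

Regular pay: 37 × $46.34 = $1,714.58
Overtime pay: 3 × $46.34 × 1.5 = $208.53
Gross pay = $1,714.58 + $208.53 = $1,923.11
Health savings account contribution: $77.79
401(k): $1,923.11 × 0.0329 = $63.27
Pre-tax total = $77.79 + $63.27 = $141.06
Taxable wages = $1,923.11 − $141.06 = $1,782.05
Federal tax withheld: $1,782.05 × 0.26 = $463.33
Municipal income tax: $1,782.05 × 0.0375 = $66.83
State income tax: $1,782.05 × 0.0854 = $152.19
Medicare: $1,923.11 × 0.01 = $19.23
State unemployment insurance (employee share): $1,923.11 × 0.0042 = $8.08
Parking fee: $166.91
Total deductions = $77.79 + $63.27 + $463.33 + $66.83 + $152.19 + $19.23 + $8.08 + $166.91 = $1,017.63
Net pay = $1,923.11 − $1,017.63 = $905.48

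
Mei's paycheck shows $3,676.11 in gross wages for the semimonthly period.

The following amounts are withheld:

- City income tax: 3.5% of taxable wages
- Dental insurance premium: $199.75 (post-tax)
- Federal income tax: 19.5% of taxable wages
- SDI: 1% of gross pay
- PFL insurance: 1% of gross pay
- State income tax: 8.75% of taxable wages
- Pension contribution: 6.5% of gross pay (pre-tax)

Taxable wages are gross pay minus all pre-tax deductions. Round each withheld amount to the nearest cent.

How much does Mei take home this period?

$2,072.59

Pension contribution: $3,676.11 × 0.065 = $238.95
Taxable wages = $3,676.11 − $238.95 = $3,437.16
State income tax: $3,437.16 × 0.0875 = $300.75
City income tax: $3,437.16 × 0.035 = $120.30
Federal income tax: $3,437.16 × 0.195 = $670.25
SDI: $3,676.11 × 0.01 = $36.76
PFL insurance: $3,676.11 × 0.01 = $36.76
Dental insurance premium: $199.75
Total deductions = $238.95 + $300.75 + $120.30 + $670.25 + $36.76 + $36.76 + $199.75 = $1,603.52
Net pay = $3,676.11 − $1,603.52 = $2,072.59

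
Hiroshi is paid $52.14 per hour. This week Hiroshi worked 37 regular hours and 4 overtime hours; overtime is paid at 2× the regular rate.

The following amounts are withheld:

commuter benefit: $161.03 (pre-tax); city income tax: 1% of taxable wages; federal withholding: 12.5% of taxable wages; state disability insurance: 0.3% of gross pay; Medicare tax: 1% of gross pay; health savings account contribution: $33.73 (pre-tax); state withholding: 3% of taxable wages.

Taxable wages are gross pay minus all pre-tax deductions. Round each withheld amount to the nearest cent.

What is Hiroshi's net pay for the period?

$1,766.03

Regular pay: 37 × $52.14 = $1,929.18
Overtime pay: 4 × $52.14 × 2 = $417.12
Gross pay = $1,929.18 + $417.12 = $2,346.30
Commuter benefit: $161.03
Health savings account contribution: $33.73
Pre-tax total = $161.03 + $33.73 = $194.76
Taxable wages = $2,346.30 − $194.76 = $2,151.54
State withholding: $2,151.54 × 0.03 = $64.55
Federal withholding: $2,151.54 × 0.125 = $268.94
City income tax: $2,151.54 × 0.01 = $21.52
State disability insurance: $2,346.30 × 0.003 = $7.04
Medicare tax: $2,346.30 × 0.01 = $23.46
Total deductions = $161.03 + $33.73 + $64.55 + $268.94 + $21.52 + $7.04 + $23.46 = $580.27
Net pay = $2,346.30 − $580.27 = $1,766.03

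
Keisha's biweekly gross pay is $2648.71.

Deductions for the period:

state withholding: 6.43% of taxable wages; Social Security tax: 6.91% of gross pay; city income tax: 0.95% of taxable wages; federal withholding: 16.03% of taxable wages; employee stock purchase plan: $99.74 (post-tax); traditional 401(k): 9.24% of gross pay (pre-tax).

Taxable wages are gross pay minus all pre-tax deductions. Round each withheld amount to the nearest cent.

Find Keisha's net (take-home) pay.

Traditional 401(k): $2648.71 × 0.0924 = $244.74
Taxable wages = $2648.71 − $244.74 = $2403.97
City income tax: $2403.97 × 0.0095 = $22.84
Federal withholding: $2403.97 × 0.1603 = $385.36
State withholding: $2403.97 × 0.0643 = $154.58
Social Security tax: $2648.71 × 0.0691 = $183.03
Employee stock purchase plan: $99.74
Total deductions = $244.74 + $22.84 + $385.36 + $154.58 + $183.03 + $99.74 = $1090.29
Net pay = $2648.71 − $1090.29 = $1558.42

$1558.42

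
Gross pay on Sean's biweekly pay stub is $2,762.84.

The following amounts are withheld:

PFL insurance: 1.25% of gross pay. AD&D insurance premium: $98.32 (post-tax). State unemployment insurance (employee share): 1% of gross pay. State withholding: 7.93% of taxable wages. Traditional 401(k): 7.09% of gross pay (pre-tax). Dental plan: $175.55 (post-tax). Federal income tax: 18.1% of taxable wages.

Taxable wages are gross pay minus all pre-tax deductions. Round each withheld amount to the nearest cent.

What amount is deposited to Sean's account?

$1,562.73

Traditional 401(k): $2,762.84 × 0.0709 = $195.89
Taxable wages = $2,762.84 − $195.89 = $2,566.95
Federal income tax: $2,566.95 × 0.181 = $464.62
State withholding: $2,566.95 × 0.0793 = $203.56
PFL insurance: $2,762.84 × 0.0125 = $34.54
State unemployment insurance (employee share): $2,762.84 × 0.01 = $27.63
AD&D insurance premium: $98.32
Dental plan: $175.55
Total deductions = $195.89 + $464.62 + $203.56 + $34.54 + $27.63 + $98.32 + $175.55 = $1,200.11
Net pay = $2,762.84 − $1,200.11 = $1,562.73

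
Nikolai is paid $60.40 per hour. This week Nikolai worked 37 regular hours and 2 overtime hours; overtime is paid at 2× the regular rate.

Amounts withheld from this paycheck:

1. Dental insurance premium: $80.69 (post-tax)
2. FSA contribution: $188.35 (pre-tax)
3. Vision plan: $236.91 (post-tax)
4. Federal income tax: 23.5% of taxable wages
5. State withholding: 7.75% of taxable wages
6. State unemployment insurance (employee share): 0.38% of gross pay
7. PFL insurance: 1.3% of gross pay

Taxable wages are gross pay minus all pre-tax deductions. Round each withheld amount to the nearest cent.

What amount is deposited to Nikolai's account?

$1,213.84

Regular pay: 37 × $60.40 = $2,234.80
Overtime pay: 2 × $60.40 × 2 = $241.60
Gross pay = $2,234.80 + $241.60 = $2,476.40
FSA contribution: $188.35
Taxable wages = $2,476.40 − $188.35 = $2,288.05
State withholding: $2,288.05 × 0.0775 = $177.32
Federal income tax: $2,288.05 × 0.235 = $537.69
State unemployment insurance (employee share): $2,476.40 × 0.0038 = $9.41
PFL insurance: $2,476.40 × 0.013 = $32.19
Dental insurance premium: $80.69
Vision plan: $236.91
Total deductions = $188.35 + $177.32 + $537.69 + $9.41 + $32.19 + $80.69 + $236.91 = $1,262.56
Net pay = $2,476.40 − $1,262.56 = $1,213.84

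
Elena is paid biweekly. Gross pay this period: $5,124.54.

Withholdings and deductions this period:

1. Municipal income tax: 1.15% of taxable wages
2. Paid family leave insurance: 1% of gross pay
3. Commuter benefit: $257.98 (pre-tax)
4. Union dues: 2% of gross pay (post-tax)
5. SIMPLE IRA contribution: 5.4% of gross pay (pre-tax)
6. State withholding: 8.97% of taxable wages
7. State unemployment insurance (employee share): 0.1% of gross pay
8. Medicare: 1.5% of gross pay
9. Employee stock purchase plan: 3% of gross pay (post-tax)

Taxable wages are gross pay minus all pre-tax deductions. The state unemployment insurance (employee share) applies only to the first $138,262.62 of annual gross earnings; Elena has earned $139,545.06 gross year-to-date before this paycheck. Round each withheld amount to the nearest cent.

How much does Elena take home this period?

Commuter benefit: $257.98
SIMPLE IRA contribution: $5,124.54 × 0.054 = $276.73
Pre-tax total = $257.98 + $276.73 = $534.71
Taxable wages = $5,124.54 − $534.71 = $4,589.83
Municipal income tax: $4,589.83 × 0.0115 = $52.78
State withholding: $4,589.83 × 0.0897 = $411.71
Paid family leave insurance: $5,124.54 × 0.01 = $51.25
State unemployment insurance (employee share): annual cap $138,262.62 already reached (YTD $139,545.06), so $0.00
Medicare: $5,124.54 × 0.015 = $76.87
Employee stock purchase plan: $5,124.54 × 0.03 = $153.74
Union dues: $5,124.54 × 0.02 = $102.49
Total deductions = $257.98 + $276.73 + $52.78 + $411.71 + $51.25 + $0.00 + $76.87 + $153.74 + $102.49 = $1,383.55
Net pay = $5,124.54 − $1,383.55 = $3,740.99

$3,740.99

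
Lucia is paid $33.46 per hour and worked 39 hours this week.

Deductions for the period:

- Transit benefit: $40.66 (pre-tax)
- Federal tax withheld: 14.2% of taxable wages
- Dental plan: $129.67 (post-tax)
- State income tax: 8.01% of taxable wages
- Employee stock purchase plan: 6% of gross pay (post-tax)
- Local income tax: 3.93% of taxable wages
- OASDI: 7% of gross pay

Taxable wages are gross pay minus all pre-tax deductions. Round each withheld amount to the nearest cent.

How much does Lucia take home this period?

Gross pay: 39 × $33.46 = $1,304.94
Transit benefit: $40.66
Taxable wages = $1,304.94 − $40.66 = $1,264.28
Federal tax withheld: $1,264.28 × 0.142 = $179.53
Local income tax: $1,264.28 × 0.0393 = $49.69
State income tax: $1,264.28 × 0.0801 = $101.27
OASDI: $1,304.94 × 0.07 = $91.35
Employee stock purchase plan: $1,304.94 × 0.06 = $78.30
Dental plan: $129.67
Total deductions = $40.66 + $179.53 + $49.69 + $101.27 + $91.35 + $78.30 + $129.67 = $670.47
Net pay = $1,304.94 − $670.47 = $634.47

$634.47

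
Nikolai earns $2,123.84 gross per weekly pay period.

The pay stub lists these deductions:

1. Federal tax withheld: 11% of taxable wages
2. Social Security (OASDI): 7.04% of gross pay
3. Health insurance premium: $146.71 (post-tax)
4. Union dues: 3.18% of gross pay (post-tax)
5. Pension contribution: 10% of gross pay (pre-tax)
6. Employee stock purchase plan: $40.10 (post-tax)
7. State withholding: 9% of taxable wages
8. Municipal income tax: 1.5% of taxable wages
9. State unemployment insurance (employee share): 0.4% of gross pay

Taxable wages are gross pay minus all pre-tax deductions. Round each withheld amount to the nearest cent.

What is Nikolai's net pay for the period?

$1,088.13

Pension contribution: $2,123.84 × 0.1 = $212.38
Taxable wages = $2,123.84 − $212.38 = $1,911.46
Federal tax withheld: $1,911.46 × 0.11 = $210.26
Municipal income tax: $1,911.46 × 0.015 = $28.67
State withholding: $1,911.46 × 0.09 = $172.03
Social Security (OASDI): $2,123.84 × 0.0704 = $149.52
State unemployment insurance (employee share): $2,123.84 × 0.004 = $8.50
Union dues: $2,123.84 × 0.0318 = $67.54
Health insurance premium: $146.71
Employee stock purchase plan: $40.10
Total deductions = $212.38 + $210.26 + $28.67 + $172.03 + $149.52 + $8.50 + $67.54 + $146.71 + $40.10 = $1,035.71
Net pay = $2,123.84 − $1,035.71 = $1,088.13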